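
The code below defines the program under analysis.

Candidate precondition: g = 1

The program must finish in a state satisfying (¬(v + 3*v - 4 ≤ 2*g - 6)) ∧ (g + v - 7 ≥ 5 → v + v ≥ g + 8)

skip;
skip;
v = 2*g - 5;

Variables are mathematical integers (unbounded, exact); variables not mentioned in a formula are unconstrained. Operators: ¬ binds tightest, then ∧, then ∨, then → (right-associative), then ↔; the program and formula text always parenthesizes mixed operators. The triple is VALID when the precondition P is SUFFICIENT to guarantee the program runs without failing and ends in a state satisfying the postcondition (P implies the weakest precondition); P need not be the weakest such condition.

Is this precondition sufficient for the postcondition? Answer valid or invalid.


Working backward. After the program, the postcondition (¬(v + 3*v - 4 ≤ 2*g - 6)) ∧ (g + v - 7 ≥ 5 → v + v ≥ g + 8) must hold; in canonical form it is (¬(4*v ≤ 2*g - 2)) ∧ (g + v ≥ 12 → 2*v ≥ g + 8).
Before v := 2*g - 5: (¬(6*g ≤ 18)) ∧ (3*g ≥ 17 → 3*g ≥ 18)
Before skip: (¬(6*g ≤ 18)) ∧ (3*g ≥ 17 → 3*g ≥ 18)
Before skip: (¬(6*g ≤ 18)) ∧ (3*g ≥ 17 → 3*g ≥ 18)
The weakest precondition is (¬(6*g ≤ 18)) ∧ (3*g ≥ 17 → 3*g ≥ 18).
Check whether g = 1 implies it.
Countermodel: at the initial state g = 1, the precondition holds but the weakest precondition fails.
Answer: invalid


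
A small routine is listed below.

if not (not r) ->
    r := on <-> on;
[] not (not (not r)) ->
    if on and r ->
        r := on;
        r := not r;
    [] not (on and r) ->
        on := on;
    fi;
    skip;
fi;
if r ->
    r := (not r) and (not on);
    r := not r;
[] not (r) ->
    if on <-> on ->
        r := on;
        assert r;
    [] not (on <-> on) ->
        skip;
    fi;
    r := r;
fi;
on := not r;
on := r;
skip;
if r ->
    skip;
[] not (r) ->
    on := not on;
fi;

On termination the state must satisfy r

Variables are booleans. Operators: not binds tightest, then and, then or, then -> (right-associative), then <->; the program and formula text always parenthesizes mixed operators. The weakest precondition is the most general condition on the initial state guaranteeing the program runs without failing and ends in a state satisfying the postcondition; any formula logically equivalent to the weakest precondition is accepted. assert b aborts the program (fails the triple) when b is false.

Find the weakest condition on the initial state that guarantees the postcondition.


Working backward. After the program, r must hold.
Then branch requires r; else branch requires r.
Before the if: (not r) -> r
Before skip: (not r) -> r
Before on := r: (not r) -> r
Before on := not r: (not r) -> r
Then branch requires ((not r) and (not on)) -> (not ((not r) and (not on))); else branch requires on and ((not on) -> on).
Before the if: (r -> (((not r) and (not on)) -> (not ((not r) and (not on))))) and ((not r) -> (on and ((not on) -> on)))
Then branch requires true; else branch requires ((on and r) -> (on -> (on and ((not on) -> on)))) and ((not (on and r)) -> ((r -> (((not r) and (not on)) -> (not ((not r) and (not on))))) and ((not r) -> (on and ((not on) -> on))))).
Before the if: (not r) -> (((on and r) -> (on -> (on and ((not on) -> on)))) and ((not (on and r)) -> ((r -> (((not r) and (not on)) -> (not ((not r) and (not on))))) and ((not r) -> (on and ((not on) -> on))))))
Answer: WP = (not r) -> (((on and r) -> (on -> (on and ((not on) -> on)))) and ((not (on and r)) -> ((r -> (((not r) and (not on)) -> (not ((not r) and (not on))))) and ((not r) -> (on and ((not on) -> on))))))


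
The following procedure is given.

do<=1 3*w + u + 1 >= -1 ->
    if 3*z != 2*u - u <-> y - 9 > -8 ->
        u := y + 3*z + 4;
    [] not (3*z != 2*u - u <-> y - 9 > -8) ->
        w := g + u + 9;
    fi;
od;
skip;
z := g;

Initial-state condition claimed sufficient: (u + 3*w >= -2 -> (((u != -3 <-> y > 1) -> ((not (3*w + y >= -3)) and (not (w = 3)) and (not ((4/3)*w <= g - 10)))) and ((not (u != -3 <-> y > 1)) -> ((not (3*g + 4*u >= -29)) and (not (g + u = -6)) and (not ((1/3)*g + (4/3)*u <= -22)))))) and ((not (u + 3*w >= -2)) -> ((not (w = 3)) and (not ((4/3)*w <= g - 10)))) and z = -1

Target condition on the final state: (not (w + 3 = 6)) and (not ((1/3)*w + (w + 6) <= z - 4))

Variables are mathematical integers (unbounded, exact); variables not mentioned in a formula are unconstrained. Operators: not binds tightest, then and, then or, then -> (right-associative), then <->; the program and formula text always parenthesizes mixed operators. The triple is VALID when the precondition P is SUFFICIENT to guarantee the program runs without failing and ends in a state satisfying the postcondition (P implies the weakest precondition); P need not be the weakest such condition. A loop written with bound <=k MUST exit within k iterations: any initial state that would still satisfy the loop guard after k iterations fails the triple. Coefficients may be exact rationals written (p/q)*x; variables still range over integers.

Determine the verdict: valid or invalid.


Working backward. After the program, the postcondition (not (w + 3 = 6)) and (not ((1/3)*w + (w + 6) <= z - 4)) must hold; in canonical form it is (not (w = 3)) and (not ((4/3)*w <= z - 10)).
Before z := g: (not (w = 3)) and (not ((4/3)*w <= g - 10))
Before skip: (not (w = 3)) and (not ((4/3)*w <= g - 10))
Before the loop (bound <=1), unroll the exhaustion recursion (WP_0 = exit-now case; WP_j = one more guarded iteration, up to j = 1):
  WP_0: (not (u + 3*w >= -2)) and (not (w = 3)) and (not ((4/3)*w <= g - 10))
  WP_1: (u + 3*w >= -2 -> (((3*z != u <-> y > 1) -> ((not (3*w + y + 3*z >= -6)) and (not (w = 3)) and (not ((4/3)*w <= g - 10)))) and ((not (3*z != u <-> y > 1)) -> ((not (3*g + 4*u >= -29)) and (not (g + u = -6)) and (not ((1/3)*g + (4/3)*u <= -22)))))) and ((not (u + 3*w >= -2)) -> ((not (w = 3)) and (not ((4/3)*w <= g - 10))))
So before the loop: (u + 3*w >= -2 -> (((3*z != u <-> y > 1) -> ((not (3*w + y + 3*z >= -6)) and (not (w = 3)) and (not ((4/3)*w <= g - 10)))) and ((not (3*z != u <-> y > 1)) -> ((not (3*g + 4*u >= -29)) and (not (g + u = -6)) and (not ((1/3)*g + (4/3)*u <= -22)))))) and ((not (u + 3*w >= -2)) -> ((not (w = 3)) and (not ((4/3)*w <= g - 10))))
The weakest precondition is (u + 3*w >= -2 -> (((3*z != u <-> y > 1) -> ((not (3*w + y + 3*z >= -6)) and (not (w = 3)) and (not ((4/3)*w <= g - 10)))) and ((not (3*z != u <-> y > 1)) -> ((not (3*g + 4*u >= -29)) and (not (g + u = -6)) and (not ((1/3)*g + (4/3)*u <= -22)))))) and ((not (u + 3*w >= -2)) -> ((not (w = 3)) and (not ((4/3)*w <= g - 10)))).
Check whether (u + 3*w >= -2 -> (((u != -3 <-> y > 1) -> ((not (3*w + y >= -3)) and (not (w = 3)) and (not ((4/3)*w <= g - 10)))) and ((not (u != -3 <-> y > 1)) -> ((not (3*g + 4*u >= -29)) and (not (g + u = -6)) and (not ((1/3)*g + (4/3)*u <= -22)))))) and ((not (u + 3*w >= -2)) -> ((not (w = 3)) and (not ((4/3)*w <= g - 10)))) and z = -1 implies it.
Every state satisfying the precondition satisfies the weakest precondition: the implication holds.
Answer: valid


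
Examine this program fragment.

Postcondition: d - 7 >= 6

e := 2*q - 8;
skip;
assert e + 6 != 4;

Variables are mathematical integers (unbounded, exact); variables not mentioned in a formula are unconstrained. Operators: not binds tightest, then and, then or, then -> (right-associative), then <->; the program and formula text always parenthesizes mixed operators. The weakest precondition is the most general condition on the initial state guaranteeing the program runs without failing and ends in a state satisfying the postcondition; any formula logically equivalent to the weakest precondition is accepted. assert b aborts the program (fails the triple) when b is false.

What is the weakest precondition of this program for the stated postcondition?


Working backward. After the program, the postcondition d - 7 >= 6 must hold; in canonical form it is d >= 13.
Before assert e + 6 != 4: e != -2 and d >= 13
Before skip: e != -2 and d >= 13
Before e := 2*q - 8: 2*q != 6 and d >= 13
Answer: WP = 2*q != 6 and d >= 13


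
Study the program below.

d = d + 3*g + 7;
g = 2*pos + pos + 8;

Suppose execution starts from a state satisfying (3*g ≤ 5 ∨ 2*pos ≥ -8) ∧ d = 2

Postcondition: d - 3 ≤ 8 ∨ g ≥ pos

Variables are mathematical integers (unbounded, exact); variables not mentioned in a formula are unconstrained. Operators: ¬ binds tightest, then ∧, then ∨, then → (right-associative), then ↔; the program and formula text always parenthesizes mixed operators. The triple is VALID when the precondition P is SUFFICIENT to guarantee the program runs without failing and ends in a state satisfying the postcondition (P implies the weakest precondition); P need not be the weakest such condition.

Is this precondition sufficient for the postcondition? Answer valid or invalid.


Working backward. After the program, the postcondition d - 3 ≤ 8 ∨ g ≥ pos must hold; in canonical form it is d ≤ 11 ∨ g ≥ pos.
Before g := 2*pos + pos + 8: d ≤ 11 ∨ 2*pos ≥ -8
Before d := d + 3*g + 7: d + 3*g ≤ 4 ∨ 2*pos ≥ -8
The weakest precondition is d + 3*g ≤ 4 ∨ 2*pos ≥ -8.
Check whether (3*g ≤ 5 ∨ 2*pos ≥ -8) ∧ d = 2 implies it.
Countermodel: at the initial state d = 2, g = 1, pos = -5, the precondition holds but the weakest precondition fails.
Answer: invalid


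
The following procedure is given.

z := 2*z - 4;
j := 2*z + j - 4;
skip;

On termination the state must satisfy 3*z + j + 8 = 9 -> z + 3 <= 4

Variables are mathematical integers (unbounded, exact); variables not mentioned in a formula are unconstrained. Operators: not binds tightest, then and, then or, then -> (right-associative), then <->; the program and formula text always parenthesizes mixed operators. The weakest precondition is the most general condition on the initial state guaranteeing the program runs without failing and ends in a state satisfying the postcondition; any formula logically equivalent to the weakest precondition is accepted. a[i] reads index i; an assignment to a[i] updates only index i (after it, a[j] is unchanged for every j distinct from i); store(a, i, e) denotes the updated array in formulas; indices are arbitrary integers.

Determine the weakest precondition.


Working backward. After the program, the postcondition 3*z + j + 8 = 9 -> z + 3 <= 4 must hold; in canonical form it is j + 3*z = 1 -> z <= 1.
Before skip: j + 3*z = 1 -> z <= 1
Before j := 2*z + j - 4: j + 5*z = 5 -> z <= 1
Before z := 2*z - 4: j + 10*z = 25 -> 2*z <= 5
Answer: WP = j + 10*z = 25 -> 2*z <= 5


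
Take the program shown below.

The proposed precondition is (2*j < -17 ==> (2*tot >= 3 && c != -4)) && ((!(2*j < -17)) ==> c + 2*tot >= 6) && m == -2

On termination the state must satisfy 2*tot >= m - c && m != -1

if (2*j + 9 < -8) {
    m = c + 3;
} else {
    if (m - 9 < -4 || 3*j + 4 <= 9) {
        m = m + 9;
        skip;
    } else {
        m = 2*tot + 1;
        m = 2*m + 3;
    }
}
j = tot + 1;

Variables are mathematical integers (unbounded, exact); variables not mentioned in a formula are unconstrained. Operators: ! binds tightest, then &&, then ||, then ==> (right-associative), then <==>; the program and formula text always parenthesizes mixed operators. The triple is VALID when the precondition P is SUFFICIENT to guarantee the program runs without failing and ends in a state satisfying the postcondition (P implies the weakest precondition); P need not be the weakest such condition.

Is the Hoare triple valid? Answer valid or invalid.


Working backward. After the program, the postcondition 2*tot >= m - c && m != -1 must hold; in canonical form it is c + 2*tot >= m && m != -1.
Before j := tot + 1: c + 2*tot >= m && m != -1
Then branch requires 2*tot >= 3 && c != -4; else branch requires ((m < 5 || 3*j <= 5) ==> (c + 2*tot >= m + 9 && m != -10)) && ((!(m < 5 || 3*j <= 5)) ==> (c >= 2*tot + 5 && 4*tot != -6)).
Before the if: (2*j < -17 ==> (2*tot >= 3 && c != -4)) && ((!(2*j < -17)) ==> (((m < 5 || 3*j <= 5) ==> (c + 2*tot >= m + 9 && m != -10)) && ((!(m < 5 || 3*j <= 5)) ==> (c >= 2*tot + 5 && 4*tot != -6))))
The weakest precondition is (2*j < -17 ==> (2*tot >= 3 && c != -4)) && ((!(2*j < -17)) ==> (((m < 5 || 3*j <= 5) ==> (c + 2*tot >= m + 9 && m != -10)) && ((!(m < 5 || 3*j <= 5)) ==> (c >= 2*tot + 5 && 4*tot != -6)))).
Check whether (2*j < -17 ==> (2*tot >= 3 && c != -4)) && ((!(2*j < -17)) ==> c + 2*tot >= 6) && m == -2 implies it.
Countermodel: at the initial state c = 6, j = -8, m = -2, tot = 0, the precondition holds but the weakest precondition fails.
Answer: invalid


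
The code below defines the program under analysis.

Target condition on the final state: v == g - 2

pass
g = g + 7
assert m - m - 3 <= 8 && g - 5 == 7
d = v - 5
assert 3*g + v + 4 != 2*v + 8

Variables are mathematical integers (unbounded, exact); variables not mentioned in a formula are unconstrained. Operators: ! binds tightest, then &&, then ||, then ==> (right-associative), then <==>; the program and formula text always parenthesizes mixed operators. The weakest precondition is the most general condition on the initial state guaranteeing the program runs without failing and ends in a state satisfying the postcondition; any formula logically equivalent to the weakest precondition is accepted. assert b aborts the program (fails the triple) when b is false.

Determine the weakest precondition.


Working backward. After the program, v == g - 2 must hold.
Before assert 3*g + v + 4 != 2*v + 8: 3*g != v + 4 && v == g - 2
Before d := v - 5: 3*g != v + 4 && v == g - 2
Before assert m - m - 3 <= 8 && g - 5 == 7: g == 12 && 3*g != v + 4 && v == g - 2
Before g := g + 7: g == 5 && 3*g != v - 17 && v == g + 5
Before skip: g == 5 && 3*g != v - 17 && v == g + 5
Answer: WP = g == 5 && 3*g != v - 17 && v == g + 5


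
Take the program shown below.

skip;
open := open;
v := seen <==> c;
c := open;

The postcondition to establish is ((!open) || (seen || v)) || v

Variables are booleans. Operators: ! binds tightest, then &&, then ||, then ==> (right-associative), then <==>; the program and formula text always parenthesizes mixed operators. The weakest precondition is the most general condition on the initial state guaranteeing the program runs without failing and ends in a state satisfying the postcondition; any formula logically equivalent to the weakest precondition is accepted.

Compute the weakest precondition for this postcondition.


Working backward. After the program, the postcondition ((!open) || (seen || v)) || v must hold; in canonical form it is (!open) || seen || v.
Before c := open: (!open) || seen || v
Before v := seen <==> c: (!open) || seen || (seen <==> c)
Before open := open: (!open) || seen || (seen <==> c)
Before skip: (!open) || seen || (seen <==> c)
Answer: WP = (!open) || seen || (seen <==> c)


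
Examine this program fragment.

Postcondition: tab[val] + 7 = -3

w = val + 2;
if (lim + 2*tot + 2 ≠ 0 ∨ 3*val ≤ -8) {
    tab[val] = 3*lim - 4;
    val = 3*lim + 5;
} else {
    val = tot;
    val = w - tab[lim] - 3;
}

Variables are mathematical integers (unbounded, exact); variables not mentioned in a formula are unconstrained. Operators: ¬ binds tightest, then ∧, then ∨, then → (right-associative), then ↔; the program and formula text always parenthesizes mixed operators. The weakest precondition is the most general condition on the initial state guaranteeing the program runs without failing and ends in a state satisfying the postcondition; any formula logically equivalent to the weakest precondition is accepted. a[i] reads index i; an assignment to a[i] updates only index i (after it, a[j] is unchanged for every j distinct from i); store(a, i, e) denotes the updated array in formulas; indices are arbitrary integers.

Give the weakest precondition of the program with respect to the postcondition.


Working backward. After the program, the postcondition tab[val] + 7 = -3 must hold; in canonical form it is tab[val] = -10.
Then branch requires store(tab, val, 3*lim - 4)[3*lim + 5] = -10; else branch requires tab[-tab[lim] + w - 3] = -10.
Before the if: ((lim + 2*tot ≠ -2 ∨ 3*val ≤ -8) → store(tab, val, 3*lim - 4)[3*lim + 5] = -10) ∧ ((¬(lim + 2*tot ≠ -2 ∨ 3*val ≤ -8)) → tab[-tab[lim] + w - 3] = -10)
Before w := val + 2: ((lim + 2*tot ≠ -2 ∨ 3*val ≤ -8) → store(tab, val, 3*lim - 4)[3*lim + 5] = -10) ∧ ((¬(lim + 2*tot ≠ -2 ∨ 3*val ≤ -8)) → tab[-tab[lim] + val - 1] = -10)
Answer: WP = ((lim + 2*tot ≠ -2 ∨ 3*val ≤ -8) → store(tab, val, 3*lim - 4)[3*lim + 5] = -10) ∧ ((¬(lim + 2*tot ≠ -2 ∨ 3*val ≤ -8)) → tab[-tab[lim] + val - 1] = -10)


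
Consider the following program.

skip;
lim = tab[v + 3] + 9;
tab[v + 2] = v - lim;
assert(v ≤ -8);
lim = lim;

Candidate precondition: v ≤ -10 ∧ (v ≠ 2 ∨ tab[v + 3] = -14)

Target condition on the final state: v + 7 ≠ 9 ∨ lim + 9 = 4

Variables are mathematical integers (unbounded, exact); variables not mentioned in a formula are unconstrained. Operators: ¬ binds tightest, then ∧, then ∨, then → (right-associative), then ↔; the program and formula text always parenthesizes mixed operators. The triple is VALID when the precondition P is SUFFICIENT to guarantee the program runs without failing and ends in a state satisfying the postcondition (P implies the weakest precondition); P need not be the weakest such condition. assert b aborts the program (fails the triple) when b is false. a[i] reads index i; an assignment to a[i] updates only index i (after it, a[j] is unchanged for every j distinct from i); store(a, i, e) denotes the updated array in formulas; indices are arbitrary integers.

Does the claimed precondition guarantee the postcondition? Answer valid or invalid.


Working backward. After the program, the postcondition v + 7 ≠ 9 ∨ lim + 9 = 4 must hold; in canonical form it is v ≠ 2 ∨ lim = -5.
Before lim := lim: v ≠ 2 ∨ lim = -5
Before assert v ≤ -8: v ≤ -8 ∧ (v ≠ 2 ∨ lim = -5)
Before tab[v + 2] := v - lim: v ≤ -8 ∧ (v ≠ 2 ∨ lim = -5)
Before lim := tab[v + 3] + 9: v ≤ -8 ∧ (v ≠ 2 ∨ tab[v + 3] = -14)
Before skip: v ≤ -8 ∧ (v ≠ 2 ∨ tab[v + 3] = -14)
The weakest precondition is v ≤ -8 ∧ (v ≠ 2 ∨ tab[v + 3] = -14).
Check whether v ≤ -10 ∧ (v ≠ 2 ∨ tab[v + 3] = -14) implies it.
Every state satisfying the precondition satisfies the weakest precondition: the implication holds.
Answer: valid


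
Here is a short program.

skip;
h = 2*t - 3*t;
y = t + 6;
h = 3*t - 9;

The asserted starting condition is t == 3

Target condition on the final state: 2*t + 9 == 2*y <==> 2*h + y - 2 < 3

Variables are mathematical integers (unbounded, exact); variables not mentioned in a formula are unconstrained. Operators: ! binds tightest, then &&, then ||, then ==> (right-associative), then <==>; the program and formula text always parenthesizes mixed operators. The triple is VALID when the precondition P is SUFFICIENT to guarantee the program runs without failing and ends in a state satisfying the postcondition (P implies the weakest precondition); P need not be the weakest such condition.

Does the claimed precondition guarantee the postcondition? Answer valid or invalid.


Working backward. After the program, the postcondition 2*t + 9 == 2*y <==> 2*h + y - 2 < 3 must hold; in canonical form it is 2*t == 2*y - 9 <==> 2*h + y < 5.
Before h := 3*t - 9: 2*t == 2*y - 9 <==> 6*t + y < 23
Before y := t + 6: !(7*t < 17)
Before h := 2*t - 3*t: !(7*t < 17)
Before skip: !(7*t < 17)
The weakest precondition is !(7*t < 17).
Check whether t == 3 implies it.
Every state satisfying the precondition satisfies the weakest precondition: the implication holds.
Answer: valid


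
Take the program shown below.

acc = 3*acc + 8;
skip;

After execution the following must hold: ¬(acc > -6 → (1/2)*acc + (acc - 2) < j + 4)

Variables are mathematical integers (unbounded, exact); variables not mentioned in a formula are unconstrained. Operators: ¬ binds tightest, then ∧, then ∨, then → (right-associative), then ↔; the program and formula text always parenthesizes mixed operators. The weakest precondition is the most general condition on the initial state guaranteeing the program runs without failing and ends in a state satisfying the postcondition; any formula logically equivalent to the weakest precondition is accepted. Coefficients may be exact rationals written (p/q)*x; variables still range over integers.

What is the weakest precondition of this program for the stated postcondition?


Working backward. After the program, the postcondition ¬(acc > -6 → (1/2)*acc + (acc - 2) < j + 4) must hold; in canonical form it is ¬(acc > -6 → (3/2)*acc < j + 6).
Before skip: ¬(acc > -6 → (3/2)*acc < j + 6)
Before acc := 3*acc + 8: ¬(3*acc > -14 → (9/2)*acc < j - 6)
Answer: WP = ¬(3*acc > -14 → (9/2)*acc < j - 6)


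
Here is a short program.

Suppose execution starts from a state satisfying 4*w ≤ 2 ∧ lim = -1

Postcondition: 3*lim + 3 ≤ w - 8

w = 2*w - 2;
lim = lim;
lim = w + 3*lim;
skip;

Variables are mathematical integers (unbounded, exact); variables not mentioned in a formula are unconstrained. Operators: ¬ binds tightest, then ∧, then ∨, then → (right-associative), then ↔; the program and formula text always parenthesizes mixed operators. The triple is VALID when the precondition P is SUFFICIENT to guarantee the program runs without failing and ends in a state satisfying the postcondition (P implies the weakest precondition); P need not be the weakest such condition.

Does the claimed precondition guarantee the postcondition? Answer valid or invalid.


Working backward. After the program, the postcondition 3*lim + 3 ≤ w - 8 must hold; in canonical form it is 3*lim ≤ w - 11.
Before skip: 3*lim ≤ w - 11
Before lim := w + 3*lim: 9*lim + 2*w ≤ -11
Before lim := lim: 9*lim + 2*w ≤ -11
Before w := 2*w - 2: 9*lim + 4*w ≤ -7
The weakest precondition is 9*lim + 4*w ≤ -7.
Check whether 4*w ≤ 2 ∧ lim = -1 implies it.
Every state satisfying the precondition satisfies the weakest precondition: the implication holds.
Answer: valid


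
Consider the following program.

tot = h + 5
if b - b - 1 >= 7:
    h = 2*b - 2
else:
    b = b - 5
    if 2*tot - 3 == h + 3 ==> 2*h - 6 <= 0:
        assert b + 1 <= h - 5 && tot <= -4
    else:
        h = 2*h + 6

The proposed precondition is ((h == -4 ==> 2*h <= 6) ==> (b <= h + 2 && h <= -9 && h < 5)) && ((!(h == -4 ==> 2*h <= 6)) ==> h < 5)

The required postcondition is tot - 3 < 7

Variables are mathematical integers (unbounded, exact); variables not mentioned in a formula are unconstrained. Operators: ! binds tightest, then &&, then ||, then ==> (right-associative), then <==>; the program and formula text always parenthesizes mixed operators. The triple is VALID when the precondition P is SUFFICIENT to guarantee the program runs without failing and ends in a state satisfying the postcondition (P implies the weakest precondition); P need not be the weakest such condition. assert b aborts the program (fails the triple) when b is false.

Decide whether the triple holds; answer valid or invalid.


Working backward. After the program, the postcondition tot - 3 < 7 must hold; in canonical form it is tot < 10.
Then branch requires tot < 10; else branch requires ((2*tot == h + 6 ==> 2*h <= 6) ==> (b <= h - 1 && tot <= -4 && tot < 10)) && ((!(2*tot == h + 6 ==> 2*h <= 6)) ==> tot < 10).
Before the if: ((2*tot == h + 6 ==> 2*h <= 6) ==> (b <= h - 1 && tot <= -4 && tot < 10)) && ((!(2*tot == h + 6 ==> 2*h <= 6)) ==> tot < 10)
Before tot := h + 5: ((h == -4 ==> 2*h <= 6) ==> (b <= h - 1 && h <= -9 && h < 5)) && ((!(h == -4 ==> 2*h <= 6)) ==> h < 5)
The weakest precondition is ((h == -4 ==> 2*h <= 6) ==> (b <= h - 1 && h <= -9 && h < 5)) && ((!(h == -4 ==> 2*h <= 6)) ==> h < 5).
Check whether ((h == -4 ==> 2*h <= 6) ==> (b <= h + 2 && h <= -9 && h < 5)) && ((!(h == -4 ==> 2*h <= 6)) ==> h < 5) implies it.
Countermodel: at the initial state b = -7, h = -9, the precondition holds but the weakest precondition fails.
Answer: invalid


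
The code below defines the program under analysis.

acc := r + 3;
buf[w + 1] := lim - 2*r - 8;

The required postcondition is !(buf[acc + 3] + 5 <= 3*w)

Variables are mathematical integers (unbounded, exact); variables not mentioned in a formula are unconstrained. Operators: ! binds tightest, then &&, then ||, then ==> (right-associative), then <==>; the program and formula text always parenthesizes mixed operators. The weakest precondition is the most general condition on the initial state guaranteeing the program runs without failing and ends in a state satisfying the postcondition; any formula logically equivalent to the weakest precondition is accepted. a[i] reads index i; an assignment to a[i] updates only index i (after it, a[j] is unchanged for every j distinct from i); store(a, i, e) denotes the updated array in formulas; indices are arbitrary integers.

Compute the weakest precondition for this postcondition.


Working backward. After the program, the postcondition !(buf[acc + 3] + 5 <= 3*w) must hold; in canonical form it is !(buf[acc + 3] <= 3*w - 5).
Before buf[w + 1] := lim - 2*r - 8: !(store(buf, w + 1, lim - 2*r - 8)[acc + 3] <= 3*w - 5)
Before acc := r + 3: !(store(buf, w + 1, lim - 2*r - 8)[r + 6] <= 3*w - 5)
Answer: WP = !(store(buf, w + 1, lim - 2*r - 8)[r + 6] <= 3*w - 5)


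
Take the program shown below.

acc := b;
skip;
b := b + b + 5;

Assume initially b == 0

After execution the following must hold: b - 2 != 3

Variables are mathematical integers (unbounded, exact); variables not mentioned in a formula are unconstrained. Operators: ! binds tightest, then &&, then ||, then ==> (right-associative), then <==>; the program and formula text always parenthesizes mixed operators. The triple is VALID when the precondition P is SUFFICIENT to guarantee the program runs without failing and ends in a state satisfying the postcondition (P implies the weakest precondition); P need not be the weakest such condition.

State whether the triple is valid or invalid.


Working backward. After the program, the postcondition b - 2 != 3 must hold; in canonical form it is b != 5.
Before b := b + b + 5: 2*b != 0
Before skip: 2*b != 0
Before acc := b: 2*b != 0
The weakest precondition is 2*b != 0.
Check whether b == 0 implies it.
Countermodel: at the initial state b = 0, the precondition holds but the weakest precondition fails.
Answer: invalid


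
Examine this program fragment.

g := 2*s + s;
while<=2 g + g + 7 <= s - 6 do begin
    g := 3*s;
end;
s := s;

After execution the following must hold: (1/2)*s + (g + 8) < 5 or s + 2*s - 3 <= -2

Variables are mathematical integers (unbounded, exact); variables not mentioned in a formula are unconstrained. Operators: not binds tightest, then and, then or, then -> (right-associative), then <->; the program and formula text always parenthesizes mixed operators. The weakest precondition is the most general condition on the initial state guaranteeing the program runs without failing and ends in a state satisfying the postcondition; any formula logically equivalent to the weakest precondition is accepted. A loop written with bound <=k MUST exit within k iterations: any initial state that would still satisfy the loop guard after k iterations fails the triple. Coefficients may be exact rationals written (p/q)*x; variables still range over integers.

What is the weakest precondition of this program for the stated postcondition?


Working backward. After the program, the postcondition (1/2)*s + (g + 8) < 5 or s + 2*s - 3 <= -2 must hold; in canonical form it is g + (1/2)*s < -3 or 3*s <= 1.
Before s := s: g + (1/2)*s < -3 or 3*s <= 1
Before the loop (bound <=2), unroll the exhaustion recursion (WP_0 = exit-now case; WP_j = one more guarded iteration, up to j = 2):
  WP_0: (not (2*g <= s - 13)) and (g + (1/2)*s < -3 or 3*s <= 1)
  WP_1: (2*g <= s - 13 -> ((not (5*s <= -13)) and ((7/2)*s < -3 or 3*s <= 1))) and ((not (2*g <= s - 13)) -> (g + (1/2)*s < -3 or 3*s <= 1))
  WP_2: (2*g <= s - 13 -> ((5*s <= -13 -> ((not (5*s <= -13)) and ((7/2)*s < -3 or 3*s <= 1))) and ((not (5*s <= -13)) -> ((7/2)*s < -3 or 3*s <= 1)))) and ((not (2*g <= s - 13)) -> (g + (1/2)*s < -3 or 3*s <= 1))
So before the loop: (2*g <= s - 13 -> ((5*s <= -13 -> ((not (5*s <= -13)) and ((7/2)*s < -3 or 3*s <= 1))) and ((not (5*s <= -13)) -> ((7/2)*s < -3 or 3*s <= 1)))) and ((not (2*g <= s - 13)) -> (g + (1/2)*s < -3 or 3*s <= 1))
Before g := 2*s + s: (5*s <= -13 -> ((5*s <= -13 -> ((not (5*s <= -13)) and ((7/2)*s < -3 or 3*s <= 1))) and ((not (5*s <= -13)) -> ((7/2)*s < -3 or 3*s <= 1)))) and ((not (5*s <= -13)) -> ((7/2)*s < -3 or 3*s <= 1))
Answer: WP = (5*s <= -13 -> ((5*s <= -13 -> ((not (5*s <= -13)) and ((7/2)*s < -3 or 3*s <= 1))) and ((not (5*s <= -13)) -> ((7/2)*s < -3 or 3*s <= 1)))) and ((not (5*s <= -13)) -> ((7/2)*s < -3 or 3*s <= 1))


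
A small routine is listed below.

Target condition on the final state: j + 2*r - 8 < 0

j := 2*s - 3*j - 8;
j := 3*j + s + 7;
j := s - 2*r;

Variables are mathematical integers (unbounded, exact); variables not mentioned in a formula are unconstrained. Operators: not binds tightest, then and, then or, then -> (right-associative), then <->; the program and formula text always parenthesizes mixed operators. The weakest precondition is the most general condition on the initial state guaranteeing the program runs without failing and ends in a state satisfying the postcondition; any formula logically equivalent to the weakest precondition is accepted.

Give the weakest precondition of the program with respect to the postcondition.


Working backward. After the program, the postcondition j + 2*r - 8 < 0 must hold; in canonical form it is j + 2*r < 8.
Before j := s - 2*r: s < 8
Before j := 3*j + s + 7: s < 8
Before j := 2*s - 3*j - 8: s < 8
Answer: WP = s < 8


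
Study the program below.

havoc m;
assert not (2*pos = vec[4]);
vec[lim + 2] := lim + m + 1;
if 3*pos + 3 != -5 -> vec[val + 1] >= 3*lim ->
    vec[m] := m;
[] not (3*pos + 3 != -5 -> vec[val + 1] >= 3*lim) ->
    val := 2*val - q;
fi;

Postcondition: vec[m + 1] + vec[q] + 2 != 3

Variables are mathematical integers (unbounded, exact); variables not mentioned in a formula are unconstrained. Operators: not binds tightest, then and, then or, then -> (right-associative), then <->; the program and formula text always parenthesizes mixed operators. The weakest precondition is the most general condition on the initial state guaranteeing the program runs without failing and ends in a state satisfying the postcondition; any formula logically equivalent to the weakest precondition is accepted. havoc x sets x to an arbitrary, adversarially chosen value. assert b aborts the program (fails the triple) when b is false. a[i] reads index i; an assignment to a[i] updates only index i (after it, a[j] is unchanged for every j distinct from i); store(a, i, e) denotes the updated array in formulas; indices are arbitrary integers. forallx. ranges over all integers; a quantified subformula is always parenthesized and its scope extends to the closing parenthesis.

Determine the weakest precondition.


Working backward. After the program, the postcondition vec[m + 1] + vec[q] + 2 != 3 must hold; in canonical form it is vec[m + 1] + vec[q] != 1.
Then branch requires store(vec, m, m)[m + 1] + store(vec, m, m)[q] != 1; else branch requires vec[m + 1] + vec[q] != 1.
Before the if: ((3*pos != -8 -> vec[val + 1] >= 3*lim) -> store(vec, m, m)[m + 1] + store(vec, m, m)[q] != 1) and ((not (3*pos != -8 -> vec[val + 1] >= 3*lim)) -> vec[m + 1] + vec[q] != 1)
Before vec[lim + 2] := lim + m + 1: ((3*pos != -8 -> store(vec, lim + 2, lim + m + 1)[val + 1] >= 3*lim) -> store(store(vec, lim + 2, lim + m + 1), m, m)[m + 1] + store(store(vec, lim + 2, lim + m + 1), m, m)[q] != 1) and ((not (3*pos != -8 -> store(vec, lim + 2, lim + m + 1)[val + 1] >= 3*lim)) -> store(vec, lim + 2, lim + m + 1)[m + 1] + store(vec, lim + 2, lim + m + 1)[q] != 1)
Before assert not (2*pos = vec[4]): (not (2*pos = vec[4])) and ((3*pos != -8 -> store(vec, lim + 2, lim + m + 1)[val + 1] >= 3*lim) -> store(store(vec, lim + 2, lim + m + 1), m, m)[m + 1] + store(store(vec, lim + 2, lim + m + 1), m, m)[q] != 1) and ((not (3*pos != -8 -> store(vec, lim + 2, lim + m + 1)[val + 1] >= 3*lim)) -> store(vec, lim + 2, lim + m + 1)[m + 1] + store(vec, lim + 2, lim + m + 1)[q] != 1)
Before havoc m: forall m_1. ((not (2*pos = vec[4])) and ((3*pos != -8 -> store(vec, lim + 2, lim + m_1 + 1)[val + 1] >= 3*lim) -> store(store(vec, lim + 2, lim + m_1 + 1), m_1, m_1)[m_1 + 1] + store(store(vec, lim + 2, lim + m_1 + 1), m_1, m_1)[q] != 1) and ((not (3*pos != -8 -> store(vec, lim + 2, lim + m_1 + 1)[val + 1] >= 3*lim)) -> store(vec, lim + 2, lim + m_1 + 1)[m_1 + 1] + store(vec, lim + 2, lim + m_1 + 1)[q] != 1))
Answer: WP = forall m_1. ((not (2*pos = vec[4])) and ((3*pos != -8 -> store(vec, lim + 2, lim + m_1 + 1)[val + 1] >= 3*lim) -> store(store(vec, lim + 2, lim + m_1 + 1), m_1, m_1)[m_1 + 1] + store(store(vec, lim + 2, lim + m_1 + 1), m_1, m_1)[q] != 1) and ((not (3*pos != -8 -> store(vec, lim + 2, lim + m_1 + 1)[val + 1] >= 3*lim)) -> store(vec, lim + 2, lim + m_1 + 1)[m_1 + 1] + store(vec, lim + 2, lim + m_1 + 1)[q] != 1))


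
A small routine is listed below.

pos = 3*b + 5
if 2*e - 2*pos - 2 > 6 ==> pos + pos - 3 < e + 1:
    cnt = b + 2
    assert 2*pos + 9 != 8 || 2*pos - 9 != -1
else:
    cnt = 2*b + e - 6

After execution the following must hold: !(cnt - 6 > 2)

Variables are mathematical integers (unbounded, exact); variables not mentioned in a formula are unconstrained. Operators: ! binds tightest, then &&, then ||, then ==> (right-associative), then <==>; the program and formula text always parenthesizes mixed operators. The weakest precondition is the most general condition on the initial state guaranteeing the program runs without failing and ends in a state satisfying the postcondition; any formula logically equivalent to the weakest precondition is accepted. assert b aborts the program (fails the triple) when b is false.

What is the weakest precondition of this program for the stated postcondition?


Working backward. After the program, the postcondition !(cnt - 6 > 2) must hold; in canonical form it is !(cnt > 8).
Then branch requires (2*pos != -1 || 2*pos != 8) && (!(b > 6)); else branch requires !(2*b + e > 14).
Before the if: ((2*e > 2*pos + 8 ==> 2*pos < e + 4) ==> ((2*pos != -1 || 2*pos != 8) && (!(b > 6)))) && ((!(2*e > 2*pos + 8 ==> 2*pos < e + 4)) ==> (!(2*b + e > 14)))
Before pos := 3*b + 5: ((2*e > 6*b + 18 ==> 6*b < e - 6) ==> ((6*b != -11 || 6*b != -2) && (!(b > 6)))) && ((!(2*e > 6*b + 18 ==> 6*b < e - 6)) ==> (!(2*b + e > 14)))
Answer: WP = ((2*e > 6*b + 18 ==> 6*b < e - 6) ==> ((6*b != -11 || 6*b != -2) && (!(b > 6)))) && ((!(2*e > 6*b + 18 ==> 6*b < e - 6)) ==> (!(2*b + e > 14)))


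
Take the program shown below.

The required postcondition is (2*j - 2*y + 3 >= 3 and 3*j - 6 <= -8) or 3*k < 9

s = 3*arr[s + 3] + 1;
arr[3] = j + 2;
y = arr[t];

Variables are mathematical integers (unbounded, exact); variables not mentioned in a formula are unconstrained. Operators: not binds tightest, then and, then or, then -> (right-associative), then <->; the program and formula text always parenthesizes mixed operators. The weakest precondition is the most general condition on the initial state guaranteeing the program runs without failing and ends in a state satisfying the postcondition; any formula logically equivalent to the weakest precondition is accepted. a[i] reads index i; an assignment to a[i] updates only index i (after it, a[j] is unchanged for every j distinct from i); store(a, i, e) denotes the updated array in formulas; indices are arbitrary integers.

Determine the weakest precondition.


Working backward. After the program, the postcondition (2*j - 2*y + 3 >= 3 and 3*j - 6 <= -8) or 3*k < 9 must hold; in canonical form it is (2*j >= 2*y and 3*j <= -2) or 3*k < 9.
Before y := arr[t]: (2*j >= 2*arr[t] and 3*j <= -2) or 3*k < 9
Before arr[3] := j + 2: (2*j >= 2*store(arr, 3, j + 2)[t] and 3*j <= -2) or 3*k < 9
Before s := 3*arr[s + 3] + 1: (2*j >= 2*store(arr, 3, j + 2)[t] and 3*j <= -2) or 3*k < 9
Answer: WP = (2*j >= 2*store(arr, 3, j + 2)[t] and 3*j <= -2) or 3*k < 9


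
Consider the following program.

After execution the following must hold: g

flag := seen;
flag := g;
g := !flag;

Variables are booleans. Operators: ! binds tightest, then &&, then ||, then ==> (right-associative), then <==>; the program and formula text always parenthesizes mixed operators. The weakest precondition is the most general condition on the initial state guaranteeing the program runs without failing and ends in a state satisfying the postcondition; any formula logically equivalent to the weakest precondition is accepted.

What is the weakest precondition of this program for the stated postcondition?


Working backward. After the program, g must hold.
Before g := !flag: !flag
Before flag := g: !g
Before flag := seen: !g
Answer: WP = !g


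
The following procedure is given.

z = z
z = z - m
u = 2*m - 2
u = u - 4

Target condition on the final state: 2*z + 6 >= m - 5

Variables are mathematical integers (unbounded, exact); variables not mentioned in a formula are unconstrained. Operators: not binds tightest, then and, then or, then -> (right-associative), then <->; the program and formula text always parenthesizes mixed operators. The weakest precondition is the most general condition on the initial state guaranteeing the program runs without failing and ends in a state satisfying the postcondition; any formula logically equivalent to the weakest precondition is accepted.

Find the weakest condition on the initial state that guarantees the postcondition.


Working backward. After the program, the postcondition 2*z + 6 >= m - 5 must hold; in canonical form it is 2*z >= m - 11.
Before u := u - 4: 2*z >= m - 11
Before u := 2*m - 2: 2*z >= m - 11
Before z := z - m: 2*z >= 3*m - 11
Before z := z: 2*z >= 3*m - 11
Answer: WP = 2*z >= 3*m - 11


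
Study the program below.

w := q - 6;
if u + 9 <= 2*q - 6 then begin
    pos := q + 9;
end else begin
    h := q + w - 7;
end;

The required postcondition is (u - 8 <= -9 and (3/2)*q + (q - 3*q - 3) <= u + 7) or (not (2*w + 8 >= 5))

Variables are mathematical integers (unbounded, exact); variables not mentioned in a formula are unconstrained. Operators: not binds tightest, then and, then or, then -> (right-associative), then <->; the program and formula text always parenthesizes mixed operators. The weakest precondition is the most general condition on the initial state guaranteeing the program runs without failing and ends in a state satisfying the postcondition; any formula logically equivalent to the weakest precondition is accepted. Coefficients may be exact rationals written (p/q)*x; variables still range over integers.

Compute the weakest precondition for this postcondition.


Working backward. After the program, the postcondition (u - 8 <= -9 and (3/2)*q + (q - 3*q - 3) <= u + 7) or (not (2*w + 8 >= 5)) must hold; in canonical form it is (u <= -1 and (1/2)*q + u >= -10) or (not (2*w >= -3)).
Then branch requires (u <= -1 and (1/2)*q + u >= -10) or (not (2*w >= -3)); else branch requires (u <= -1 and (1/2)*q + u >= -10) or (not (2*w >= -3)).
Before the if: (u <= 2*q - 15 -> ((u <= -1 and (1/2)*q + u >= -10) or (not (2*w >= -3)))) and ((not (u <= 2*q - 15)) -> ((u <= -1 and (1/2)*q + u >= -10) or (not (2*w >= -3))))
Before w := q - 6: (u <= 2*q - 15 -> ((u <= -1 and (1/2)*q + u >= -10) or (not (2*q >= 9)))) and ((not (u <= 2*q - 15)) -> ((u <= -1 and (1/2)*q + u >= -10) or (not (2*q >= 9))))
Answer: WP = (u <= 2*q - 15 -> ((u <= -1 and (1/2)*q + u >= -10) or (not (2*q >= 9)))) and ((not (u <= 2*q - 15)) -> ((u <= -1 and (1/2)*q + u >= -10) or (not (2*q >= 9))))


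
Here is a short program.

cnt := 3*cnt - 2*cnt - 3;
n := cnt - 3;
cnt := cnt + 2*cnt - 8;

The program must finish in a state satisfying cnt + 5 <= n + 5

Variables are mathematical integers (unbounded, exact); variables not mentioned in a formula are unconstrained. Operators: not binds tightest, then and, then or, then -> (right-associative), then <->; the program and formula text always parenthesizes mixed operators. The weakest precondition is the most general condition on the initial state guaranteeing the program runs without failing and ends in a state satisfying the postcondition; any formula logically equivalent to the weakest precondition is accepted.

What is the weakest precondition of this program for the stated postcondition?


Working backward. After the program, the postcondition cnt + 5 <= n + 5 must hold; in canonical form it is cnt <= n.
Before cnt := cnt + 2*cnt - 8: 3*cnt <= n + 8
Before n := cnt - 3: 2*cnt <= 5
Before cnt := 3*cnt - 2*cnt - 3: 2*cnt <= 11
Answer: WP = 2*cnt <= 11
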